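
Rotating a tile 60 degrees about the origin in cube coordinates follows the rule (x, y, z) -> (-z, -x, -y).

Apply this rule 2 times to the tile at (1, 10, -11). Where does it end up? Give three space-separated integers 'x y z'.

Start: (1, 10, -11)
Step 1: (1, 10, -11) -> (-(-11), -(1), -(10)) = (11, -1, -10)
Step 2: (11, -1, -10) -> (-(-10), -(11), -(-1)) = (10, -11, 1)

Answer: 10 -11 1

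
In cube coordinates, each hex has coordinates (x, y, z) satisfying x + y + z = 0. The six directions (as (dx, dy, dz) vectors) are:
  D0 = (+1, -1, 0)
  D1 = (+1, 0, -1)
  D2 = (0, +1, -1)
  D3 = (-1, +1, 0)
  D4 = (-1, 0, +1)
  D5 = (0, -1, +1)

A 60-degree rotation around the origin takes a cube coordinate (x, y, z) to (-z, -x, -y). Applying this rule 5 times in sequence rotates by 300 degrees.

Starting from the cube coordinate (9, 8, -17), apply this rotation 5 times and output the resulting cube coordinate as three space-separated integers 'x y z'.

Start: (9, 8, -17)
Step 1: (9, 8, -17) -> (-(-17), -(9), -(8)) = (17, -9, -8)
Step 2: (17, -9, -8) -> (-(-8), -(17), -(-9)) = (8, -17, 9)
Step 3: (8, -17, 9) -> (-(9), -(8), -(-17)) = (-9, -8, 17)
Step 4: (-9, -8, 17) -> (-(17), -(-9), -(-8)) = (-17, 9, 8)
Step 5: (-17, 9, 8) -> (-(8), -(-17), -(9)) = (-8, 17, -9)

Answer: -8 17 -9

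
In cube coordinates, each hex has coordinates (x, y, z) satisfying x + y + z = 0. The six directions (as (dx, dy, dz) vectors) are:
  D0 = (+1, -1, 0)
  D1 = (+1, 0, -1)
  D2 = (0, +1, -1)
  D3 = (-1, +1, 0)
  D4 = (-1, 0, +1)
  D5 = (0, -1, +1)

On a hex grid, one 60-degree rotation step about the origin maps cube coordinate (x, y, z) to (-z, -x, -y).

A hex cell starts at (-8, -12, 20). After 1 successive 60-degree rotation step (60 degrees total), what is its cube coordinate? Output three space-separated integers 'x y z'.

Answer: -20 8 12

Derivation:
Start: (-8, -12, 20)
Step 1: (-8, -12, 20) -> (-(20), -(-8), -(-12)) = (-20, 8, 12)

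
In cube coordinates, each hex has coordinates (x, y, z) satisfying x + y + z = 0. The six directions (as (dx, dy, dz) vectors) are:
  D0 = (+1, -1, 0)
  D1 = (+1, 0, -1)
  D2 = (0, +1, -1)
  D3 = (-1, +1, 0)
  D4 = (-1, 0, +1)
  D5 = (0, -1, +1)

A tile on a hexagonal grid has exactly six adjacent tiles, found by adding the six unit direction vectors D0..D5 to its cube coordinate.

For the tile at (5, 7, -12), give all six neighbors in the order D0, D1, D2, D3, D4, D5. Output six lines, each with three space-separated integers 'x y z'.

Center: (5, 7, -12). Add each direction:
  D0: (5, 7, -12) + (1, -1, 0) = (6, 6, -12)
  D1: (5, 7, -12) + (1, 0, -1) = (6, 7, -13)
  D2: (5, 7, -12) + (0, 1, -1) = (5, 8, -13)
  D3: (5, 7, -12) + (-1, 1, 0) = (4, 8, -12)
  D4: (5, 7, -12) + (-1, 0, 1) = (4, 7, -11)
  D5: (5, 7, -12) + (0, -1, 1) = (5, 6, -11)

Answer: 6 6 -12
6 7 -13
5 8 -13
4 8 -12
4 7 -11
5 6 -11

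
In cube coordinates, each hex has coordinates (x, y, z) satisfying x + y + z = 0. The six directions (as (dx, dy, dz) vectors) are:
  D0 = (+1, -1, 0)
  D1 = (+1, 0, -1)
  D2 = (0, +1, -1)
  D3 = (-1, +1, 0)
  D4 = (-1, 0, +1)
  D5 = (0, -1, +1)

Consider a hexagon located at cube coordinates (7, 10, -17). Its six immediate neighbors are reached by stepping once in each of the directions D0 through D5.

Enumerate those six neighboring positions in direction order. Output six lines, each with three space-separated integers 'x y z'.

Answer: 8 9 -17
8 10 -18
7 11 -18
6 11 -17
6 10 -16
7 9 -16

Derivation:
Center: (7, 10, -17). Add each direction:
  D0: (7, 10, -17) + (1, -1, 0) = (8, 9, -17)
  D1: (7, 10, -17) + (1, 0, -1) = (8, 10, -18)
  D2: (7, 10, -17) + (0, 1, -1) = (7, 11, -18)
  D3: (7, 10, -17) + (-1, 1, 0) = (6, 11, -17)
  D4: (7, 10, -17) + (-1, 0, 1) = (6, 10, -16)
  D5: (7, 10, -17) + (0, -1, 1) = (7, 9, -16)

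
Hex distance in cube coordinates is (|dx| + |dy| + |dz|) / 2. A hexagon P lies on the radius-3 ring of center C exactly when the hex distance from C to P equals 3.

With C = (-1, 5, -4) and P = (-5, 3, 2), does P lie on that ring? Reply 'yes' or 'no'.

|px - cx| = |-5 - (-1)| = 4
|py - cy| = |3 - 5| = 2
|pz - cz| = |2 - (-4)| = 6
distance = (4+2+6)/2 = 12/2 = 6
radius = 3; distance != radius -> no

Answer: no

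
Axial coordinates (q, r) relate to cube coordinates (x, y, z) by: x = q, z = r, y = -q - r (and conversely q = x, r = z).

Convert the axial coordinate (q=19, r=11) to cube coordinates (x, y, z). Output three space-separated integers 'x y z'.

Answer: 19 -30 11

Derivation:
x = q = 19
z = r = 11
y = -x - z = -(19) - (11) = -30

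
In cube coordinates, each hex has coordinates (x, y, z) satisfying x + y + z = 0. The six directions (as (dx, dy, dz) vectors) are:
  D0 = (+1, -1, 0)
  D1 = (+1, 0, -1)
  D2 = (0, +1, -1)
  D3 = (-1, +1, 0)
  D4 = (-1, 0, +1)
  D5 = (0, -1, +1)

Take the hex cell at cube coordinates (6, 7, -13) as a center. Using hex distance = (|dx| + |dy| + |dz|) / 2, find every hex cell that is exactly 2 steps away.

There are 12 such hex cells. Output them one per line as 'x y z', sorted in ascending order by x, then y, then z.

Answer: 4 7 -11
4 8 -12
4 9 -13
5 6 -11
5 9 -14
6 5 -11
6 9 -15
7 5 -12
7 8 -15
8 5 -13
8 6 -14
8 7 -15

Derivation:
Walk ring at distance 2 from (6, 7, -13):
Start at center + D4*2 = (4, 7, -11)
  hex 0: (4, 7, -11)
  hex 1: (5, 6, -11)
  hex 2: (6, 5, -11)
  hex 3: (7, 5, -12)
  hex 4: (8, 5, -13)
  hex 5: (8, 6, -14)
  hex 6: (8, 7, -15)
  hex 7: (7, 8, -15)
  hex 8: (6, 9, -15)
  hex 9: (5, 9, -14)
  hex 10: (4, 9, -13)
  hex 11: (4, 8, -12)
Sorted: 12 hexes.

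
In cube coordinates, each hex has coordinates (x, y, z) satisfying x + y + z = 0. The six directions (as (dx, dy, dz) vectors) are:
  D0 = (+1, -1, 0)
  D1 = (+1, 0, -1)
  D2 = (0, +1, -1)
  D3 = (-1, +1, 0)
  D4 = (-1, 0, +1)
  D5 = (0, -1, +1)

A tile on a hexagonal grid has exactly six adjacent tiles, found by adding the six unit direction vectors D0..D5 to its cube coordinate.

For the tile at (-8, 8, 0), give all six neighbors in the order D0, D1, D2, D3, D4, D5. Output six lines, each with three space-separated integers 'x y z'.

Center: (-8, 8, 0). Add each direction:
  D0: (-8, 8, 0) + (1, -1, 0) = (-7, 7, 0)
  D1: (-8, 8, 0) + (1, 0, -1) = (-7, 8, -1)
  D2: (-8, 8, 0) + (0, 1, -1) = (-8, 9, -1)
  D3: (-8, 8, 0) + (-1, 1, 0) = (-9, 9, 0)
  D4: (-8, 8, 0) + (-1, 0, 1) = (-9, 8, 1)
  D5: (-8, 8, 0) + (0, -1, 1) = (-8, 7, 1)

Answer: -7 7 0
-7 8 -1
-8 9 -1
-9 9 0
-9 8 1
-8 7 1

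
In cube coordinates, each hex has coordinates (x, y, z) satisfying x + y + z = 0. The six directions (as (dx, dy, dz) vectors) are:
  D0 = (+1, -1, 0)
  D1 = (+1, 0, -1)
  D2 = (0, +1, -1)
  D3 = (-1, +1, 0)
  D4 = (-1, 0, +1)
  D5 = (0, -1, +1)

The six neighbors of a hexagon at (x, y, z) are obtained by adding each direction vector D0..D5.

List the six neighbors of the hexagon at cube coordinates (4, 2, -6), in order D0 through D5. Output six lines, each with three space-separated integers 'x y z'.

Center: (4, 2, -6). Add each direction:
  D0: (4, 2, -6) + (1, -1, 0) = (5, 1, -6)
  D1: (4, 2, -6) + (1, 0, -1) = (5, 2, -7)
  D2: (4, 2, -6) + (0, 1, -1) = (4, 3, -7)
  D3: (4, 2, -6) + (-1, 1, 0) = (3, 3, -6)
  D4: (4, 2, -6) + (-1, 0, 1) = (3, 2, -5)
  D5: (4, 2, -6) + (0, -1, 1) = (4, 1, -5)

Answer: 5 1 -6
5 2 -7
4 3 -7
3 3 -6
3 2 -5
4 1 -5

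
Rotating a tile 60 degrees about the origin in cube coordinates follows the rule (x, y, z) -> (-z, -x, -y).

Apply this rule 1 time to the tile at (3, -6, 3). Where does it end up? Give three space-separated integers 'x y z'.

Answer: -3 -3 6

Derivation:
Start: (3, -6, 3)
Step 1: (3, -6, 3) -> (-(3), -(3), -(-6)) = (-3, -3, 6)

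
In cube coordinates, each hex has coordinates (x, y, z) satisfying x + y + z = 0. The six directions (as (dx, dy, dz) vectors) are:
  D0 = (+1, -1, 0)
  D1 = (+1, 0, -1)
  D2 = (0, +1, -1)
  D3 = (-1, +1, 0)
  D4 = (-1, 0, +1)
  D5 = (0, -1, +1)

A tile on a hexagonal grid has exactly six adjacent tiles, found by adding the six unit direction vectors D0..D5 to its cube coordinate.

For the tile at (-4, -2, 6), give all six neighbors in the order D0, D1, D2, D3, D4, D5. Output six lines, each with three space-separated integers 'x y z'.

Answer: -3 -3 6
-3 -2 5
-4 -1 5
-5 -1 6
-5 -2 7
-4 -3 7

Derivation:
Center: (-4, -2, 6). Add each direction:
  D0: (-4, -2, 6) + (1, -1, 0) = (-3, -3, 6)
  D1: (-4, -2, 6) + (1, 0, -1) = (-3, -2, 5)
  D2: (-4, -2, 6) + (0, 1, -1) = (-4, -1, 5)
  D3: (-4, -2, 6) + (-1, 1, 0) = (-5, -1, 6)
  D4: (-4, -2, 6) + (-1, 0, 1) = (-5, -2, 7)
  D5: (-4, -2, 6) + (0, -1, 1) = (-4, -3, 7)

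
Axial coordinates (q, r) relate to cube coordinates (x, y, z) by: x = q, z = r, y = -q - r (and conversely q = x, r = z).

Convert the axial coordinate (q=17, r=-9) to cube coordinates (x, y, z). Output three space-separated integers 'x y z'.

Answer: 17 -8 -9

Derivation:
x = q = 17
z = r = -9
y = -x - z = -(17) - (-9) = -8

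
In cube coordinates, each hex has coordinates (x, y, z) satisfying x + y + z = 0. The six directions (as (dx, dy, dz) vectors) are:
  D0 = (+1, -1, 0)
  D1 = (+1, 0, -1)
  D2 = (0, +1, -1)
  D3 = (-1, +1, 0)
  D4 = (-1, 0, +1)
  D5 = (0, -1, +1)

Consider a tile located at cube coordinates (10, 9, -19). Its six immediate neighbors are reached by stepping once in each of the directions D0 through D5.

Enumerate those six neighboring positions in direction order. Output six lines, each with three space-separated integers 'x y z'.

Answer: 11 8 -19
11 9 -20
10 10 -20
9 10 -19
9 9 -18
10 8 -18

Derivation:
Center: (10, 9, -19). Add each direction:
  D0: (10, 9, -19) + (1, -1, 0) = (11, 8, -19)
  D1: (10, 9, -19) + (1, 0, -1) = (11, 9, -20)
  D2: (10, 9, -19) + (0, 1, -1) = (10, 10, -20)
  D3: (10, 9, -19) + (-1, 1, 0) = (9, 10, -19)
  D4: (10, 9, -19) + (-1, 0, 1) = (9, 9, -18)
  D5: (10, 9, -19) + (0, -1, 1) = (10, 8, -18)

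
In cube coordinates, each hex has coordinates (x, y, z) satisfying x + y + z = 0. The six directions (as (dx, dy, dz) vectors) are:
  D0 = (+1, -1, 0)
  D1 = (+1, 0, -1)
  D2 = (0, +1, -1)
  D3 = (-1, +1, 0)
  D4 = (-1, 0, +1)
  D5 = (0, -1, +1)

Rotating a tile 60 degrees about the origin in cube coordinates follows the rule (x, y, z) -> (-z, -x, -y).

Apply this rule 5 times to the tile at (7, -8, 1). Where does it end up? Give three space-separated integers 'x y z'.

Start: (7, -8, 1)
Step 1: (7, -8, 1) -> (-(1), -(7), -(-8)) = (-1, -7, 8)
Step 2: (-1, -7, 8) -> (-(8), -(-1), -(-7)) = (-8, 1, 7)
Step 3: (-8, 1, 7) -> (-(7), -(-8), -(1)) = (-7, 8, -1)
Step 4: (-7, 8, -1) -> (-(-1), -(-7), -(8)) = (1, 7, -8)
Step 5: (1, 7, -8) -> (-(-8), -(1), -(7)) = (8, -1, -7)

Answer: 8 -1 -7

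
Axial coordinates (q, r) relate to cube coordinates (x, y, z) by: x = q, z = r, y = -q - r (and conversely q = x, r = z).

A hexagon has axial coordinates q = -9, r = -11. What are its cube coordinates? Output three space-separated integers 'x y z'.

x = q = -9
z = r = -11
y = -x - z = -(-9) - (-11) = 20

Answer: -9 20 -11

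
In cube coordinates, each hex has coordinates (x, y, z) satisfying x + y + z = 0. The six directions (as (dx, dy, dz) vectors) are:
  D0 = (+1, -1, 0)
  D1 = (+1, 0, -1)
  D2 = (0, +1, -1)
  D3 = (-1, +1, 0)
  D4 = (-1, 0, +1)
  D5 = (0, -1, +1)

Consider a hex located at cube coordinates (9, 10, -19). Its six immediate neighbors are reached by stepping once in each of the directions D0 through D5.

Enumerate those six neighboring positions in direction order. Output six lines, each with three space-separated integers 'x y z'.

Center: (9, 10, -19). Add each direction:
  D0: (9, 10, -19) + (1, -1, 0) = (10, 9, -19)
  D1: (9, 10, -19) + (1, 0, -1) = (10, 10, -20)
  D2: (9, 10, -19) + (0, 1, -1) = (9, 11, -20)
  D3: (9, 10, -19) + (-1, 1, 0) = (8, 11, -19)
  D4: (9, 10, -19) + (-1, 0, 1) = (8, 10, -18)
  D5: (9, 10, -19) + (0, -1, 1) = (9, 9, -18)

Answer: 10 9 -19
10 10 -20
9 11 -20
8 11 -19
8 10 -18
9 9 -18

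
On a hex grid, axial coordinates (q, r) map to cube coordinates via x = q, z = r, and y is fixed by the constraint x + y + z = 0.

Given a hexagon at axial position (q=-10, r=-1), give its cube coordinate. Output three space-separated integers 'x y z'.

x = q = -10
z = r = -1
y = -x - z = -(-10) - (-1) = 11

Answer: -10 11 -1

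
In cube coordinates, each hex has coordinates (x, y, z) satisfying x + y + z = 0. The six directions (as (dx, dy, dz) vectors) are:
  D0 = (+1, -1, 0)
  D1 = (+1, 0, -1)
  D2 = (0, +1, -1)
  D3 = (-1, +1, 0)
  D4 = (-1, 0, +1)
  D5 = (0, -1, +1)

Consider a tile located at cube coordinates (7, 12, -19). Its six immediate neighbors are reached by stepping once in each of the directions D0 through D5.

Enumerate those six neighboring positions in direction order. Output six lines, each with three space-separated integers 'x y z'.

Center: (7, 12, -19). Add each direction:
  D0: (7, 12, -19) + (1, -1, 0) = (8, 11, -19)
  D1: (7, 12, -19) + (1, 0, -1) = (8, 12, -20)
  D2: (7, 12, -19) + (0, 1, -1) = (7, 13, -20)
  D3: (7, 12, -19) + (-1, 1, 0) = (6, 13, -19)
  D4: (7, 12, -19) + (-1, 0, 1) = (6, 12, -18)
  D5: (7, 12, -19) + (0, -1, 1) = (7, 11, -18)

Answer: 8 11 -19
8 12 -20
7 13 -20
6 13 -19
6 12 -18
7 11 -18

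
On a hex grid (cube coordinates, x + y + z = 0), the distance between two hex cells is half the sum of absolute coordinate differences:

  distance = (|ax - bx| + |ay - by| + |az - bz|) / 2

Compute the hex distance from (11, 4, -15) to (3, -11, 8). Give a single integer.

|ax - bx| = |11 - 3| = 8
|ay - by| = |4 - (-11)| = 15
|az - bz| = |-15 - 8| = 23
distance = (8 + 15 + 23) / 2 = 46 / 2 = 23

Answer: 23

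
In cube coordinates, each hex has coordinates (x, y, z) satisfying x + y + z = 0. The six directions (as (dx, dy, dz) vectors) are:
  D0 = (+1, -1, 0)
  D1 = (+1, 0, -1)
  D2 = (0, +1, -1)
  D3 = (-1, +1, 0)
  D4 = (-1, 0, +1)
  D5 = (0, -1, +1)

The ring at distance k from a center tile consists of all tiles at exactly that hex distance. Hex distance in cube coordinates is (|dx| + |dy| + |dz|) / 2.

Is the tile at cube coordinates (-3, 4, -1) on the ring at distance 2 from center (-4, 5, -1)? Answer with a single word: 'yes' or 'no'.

|px - cx| = |-3 - (-4)| = 1
|py - cy| = |4 - 5| = 1
|pz - cz| = |-1 - (-1)| = 0
distance = (1+1+0)/2 = 2/2 = 1
radius = 2; distance != radius -> no

Answer: no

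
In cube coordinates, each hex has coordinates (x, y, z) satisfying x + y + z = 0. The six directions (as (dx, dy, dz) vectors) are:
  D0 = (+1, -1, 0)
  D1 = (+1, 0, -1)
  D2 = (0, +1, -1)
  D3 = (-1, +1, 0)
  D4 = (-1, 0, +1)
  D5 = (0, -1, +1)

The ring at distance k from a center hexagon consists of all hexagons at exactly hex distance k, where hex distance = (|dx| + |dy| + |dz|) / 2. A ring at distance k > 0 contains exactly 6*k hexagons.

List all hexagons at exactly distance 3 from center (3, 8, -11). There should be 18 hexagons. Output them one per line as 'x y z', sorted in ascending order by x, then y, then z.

Answer: 0 8 -8
0 9 -9
0 10 -10
0 11 -11
1 7 -8
1 11 -12
2 6 -8
2 11 -13
3 5 -8
3 11 -14
4 5 -9
4 10 -14
5 5 -10
5 9 -14
6 5 -11
6 6 -12
6 7 -13
6 8 -14

Derivation:
Walk ring at distance 3 from (3, 8, -11):
Start at center + D4*3 = (0, 8, -8)
  hex 0: (0, 8, -8)
  hex 1: (1, 7, -8)
  hex 2: (2, 6, -8)
  hex 3: (3, 5, -8)
  hex 4: (4, 5, -9)
  hex 5: (5, 5, -10)
  hex 6: (6, 5, -11)
  hex 7: (6, 6, -12)
  hex 8: (6, 7, -13)
  hex 9: (6, 8, -14)
  hex 10: (5, 9, -14)
  hex 11: (4, 10, -14)
  hex 12: (3, 11, -14)
  hex 13: (2, 11, -13)
  hex 14: (1, 11, -12)
  hex 15: (0, 11, -11)
  hex 16: (0, 10, -10)
  hex 17: (0, 9, -9)
Sorted: 18 hexes.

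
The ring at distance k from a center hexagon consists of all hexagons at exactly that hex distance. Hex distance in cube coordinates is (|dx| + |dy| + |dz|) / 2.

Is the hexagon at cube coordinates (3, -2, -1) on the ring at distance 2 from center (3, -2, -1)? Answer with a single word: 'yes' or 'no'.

|px - cx| = |3 - 3| = 0
|py - cy| = |-2 - (-2)| = 0
|pz - cz| = |-1 - (-1)| = 0
distance = (0+0+0)/2 = 0/2 = 0
radius = 2; distance != radius -> no

Answer: no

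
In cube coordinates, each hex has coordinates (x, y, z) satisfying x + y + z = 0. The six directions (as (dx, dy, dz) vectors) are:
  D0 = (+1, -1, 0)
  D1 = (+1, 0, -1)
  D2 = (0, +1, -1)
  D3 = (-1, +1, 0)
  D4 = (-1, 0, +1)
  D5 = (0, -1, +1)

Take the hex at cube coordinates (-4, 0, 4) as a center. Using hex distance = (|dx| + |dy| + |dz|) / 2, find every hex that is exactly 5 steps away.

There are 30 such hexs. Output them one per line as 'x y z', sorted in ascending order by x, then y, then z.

Answer: -9 0 9
-9 1 8
-9 2 7
-9 3 6
-9 4 5
-9 5 4
-8 -1 9
-8 5 3
-7 -2 9
-7 5 2
-6 -3 9
-6 5 1
-5 -4 9
-5 5 0
-4 -5 9
-4 5 -1
-3 -5 8
-3 4 -1
-2 -5 7
-2 3 -1
-1 -5 6
-1 2 -1
0 -5 5
0 1 -1
1 -5 4
1 -4 3
1 -3 2
1 -2 1
1 -1 0
1 0 -1

Derivation:
Walk ring at distance 5 from (-4, 0, 4):
Start at center + D4*5 = (-9, 0, 9)
  hex 0: (-9, 0, 9)
  hex 1: (-8, -1, 9)
  hex 2: (-7, -2, 9)
  hex 3: (-6, -3, 9)
  hex 4: (-5, -4, 9)
  hex 5: (-4, -5, 9)
  hex 6: (-3, -5, 8)
  hex 7: (-2, -5, 7)
  hex 8: (-1, -5, 6)
  hex 9: (0, -5, 5)
  hex 10: (1, -5, 4)
  hex 11: (1, -4, 3)
  hex 12: (1, -3, 2)
  hex 13: (1, -2, 1)
  hex 14: (1, -1, 0)
  hex 15: (1, 0, -1)
  hex 16: (0, 1, -1)
  hex 17: (-1, 2, -1)
  hex 18: (-2, 3, -1)
  hex 19: (-3, 4, -1)
  hex 20: (-4, 5, -1)
  hex 21: (-5, 5, 0)
  hex 22: (-6, 5, 1)
  hex 23: (-7, 5, 2)
  hex 24: (-8, 5, 3)
  hex 25: (-9, 5, 4)
  hex 26: (-9, 4, 5)
  hex 27: (-9, 3, 6)
  hex 28: (-9, 2, 7)
  hex 29: (-9, 1, 8)
Sorted: 30 hexes.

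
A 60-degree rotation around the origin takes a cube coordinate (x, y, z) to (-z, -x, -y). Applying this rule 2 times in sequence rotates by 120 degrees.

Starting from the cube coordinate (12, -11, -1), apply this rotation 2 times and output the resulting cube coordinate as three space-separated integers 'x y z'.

Answer: -11 -1 12

Derivation:
Start: (12, -11, -1)
Step 1: (12, -11, -1) -> (-(-1), -(12), -(-11)) = (1, -12, 11)
Step 2: (1, -12, 11) -> (-(11), -(1), -(-12)) = (-11, -1, 12)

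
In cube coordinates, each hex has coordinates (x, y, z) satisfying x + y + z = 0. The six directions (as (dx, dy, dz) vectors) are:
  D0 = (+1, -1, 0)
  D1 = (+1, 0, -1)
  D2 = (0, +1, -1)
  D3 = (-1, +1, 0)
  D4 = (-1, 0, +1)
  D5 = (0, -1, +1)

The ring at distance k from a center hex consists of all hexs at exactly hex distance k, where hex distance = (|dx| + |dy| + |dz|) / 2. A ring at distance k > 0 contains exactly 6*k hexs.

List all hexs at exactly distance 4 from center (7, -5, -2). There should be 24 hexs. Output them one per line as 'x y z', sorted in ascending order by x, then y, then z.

Walk ring at distance 4 from (7, -5, -2):
Start at center + D4*4 = (3, -5, 2)
  hex 0: (3, -5, 2)
  hex 1: (4, -6, 2)
  hex 2: (5, -7, 2)
  hex 3: (6, -8, 2)
  hex 4: (7, -9, 2)
  hex 5: (8, -9, 1)
  hex 6: (9, -9, 0)
  hex 7: (10, -9, -1)
  hex 8: (11, -9, -2)
  hex 9: (11, -8, -3)
  hex 10: (11, -7, -4)
  hex 11: (11, -6, -5)
  hex 12: (11, -5, -6)
  hex 13: (10, -4, -6)
  hex 14: (9, -3, -6)
  hex 15: (8, -2, -6)
  hex 16: (7, -1, -6)
  hex 17: (6, -1, -5)
  hex 18: (5, -1, -4)
  hex 19: (4, -1, -3)
  hex 20: (3, -1, -2)
  hex 21: (3, -2, -1)
  hex 22: (3, -3, 0)
  hex 23: (3, -4, 1)
Sorted: 24 hexes.

Answer: 3 -5 2
3 -4 1
3 -3 0
3 -2 -1
3 -1 -2
4 -6 2
4 -1 -3
5 -7 2
5 -1 -4
6 -8 2
6 -1 -5
7 -9 2
7 -1 -6
8 -9 1
8 -2 -6
9 -9 0
9 -3 -6
10 -9 -1
10 -4 -6
11 -9 -2
11 -8 -3
11 -7 -4
11 -6 -5
11 -5 -6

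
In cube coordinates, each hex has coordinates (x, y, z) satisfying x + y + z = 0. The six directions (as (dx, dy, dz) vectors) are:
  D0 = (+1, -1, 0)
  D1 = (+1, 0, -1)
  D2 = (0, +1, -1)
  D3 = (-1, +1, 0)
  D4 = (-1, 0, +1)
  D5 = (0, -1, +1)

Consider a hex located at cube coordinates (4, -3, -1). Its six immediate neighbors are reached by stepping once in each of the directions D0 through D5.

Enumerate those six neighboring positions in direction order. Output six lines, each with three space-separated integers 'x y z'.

Center: (4, -3, -1). Add each direction:
  D0: (4, -3, -1) + (1, -1, 0) = (5, -4, -1)
  D1: (4, -3, -1) + (1, 0, -1) = (5, -3, -2)
  D2: (4, -3, -1) + (0, 1, -1) = (4, -2, -2)
  D3: (4, -3, -1) + (-1, 1, 0) = (3, -2, -1)
  D4: (4, -3, -1) + (-1, 0, 1) = (3, -3, 0)
  D5: (4, -3, -1) + (0, -1, 1) = (4, -4, 0)

Answer: 5 -4 -1
5 -3 -2
4 -2 -2
3 -2 -1
3 -3 0
4 -4 0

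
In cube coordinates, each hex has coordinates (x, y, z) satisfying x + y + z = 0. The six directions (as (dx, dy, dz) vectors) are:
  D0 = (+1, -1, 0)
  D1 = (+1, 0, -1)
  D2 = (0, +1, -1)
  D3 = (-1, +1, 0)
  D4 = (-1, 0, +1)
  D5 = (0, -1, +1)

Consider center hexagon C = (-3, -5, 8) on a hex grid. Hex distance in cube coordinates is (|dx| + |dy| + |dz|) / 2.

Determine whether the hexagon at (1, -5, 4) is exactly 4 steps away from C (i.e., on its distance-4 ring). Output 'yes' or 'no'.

Answer: yes

Derivation:
|px - cx| = |1 - (-3)| = 4
|py - cy| = |-5 - (-5)| = 0
|pz - cz| = |4 - 8| = 4
distance = (4+0+4)/2 = 8/2 = 4
radius = 4; distance == radius -> yes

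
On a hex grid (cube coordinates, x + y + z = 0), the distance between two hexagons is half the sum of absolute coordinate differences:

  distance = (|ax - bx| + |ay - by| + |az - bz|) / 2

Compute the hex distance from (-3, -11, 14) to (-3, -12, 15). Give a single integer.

|ax - bx| = |-3 - (-3)| = 0
|ay - by| = |-11 - (-12)| = 1
|az - bz| = |14 - 15| = 1
distance = (0 + 1 + 1) / 2 = 2 / 2 = 1

Answer: 1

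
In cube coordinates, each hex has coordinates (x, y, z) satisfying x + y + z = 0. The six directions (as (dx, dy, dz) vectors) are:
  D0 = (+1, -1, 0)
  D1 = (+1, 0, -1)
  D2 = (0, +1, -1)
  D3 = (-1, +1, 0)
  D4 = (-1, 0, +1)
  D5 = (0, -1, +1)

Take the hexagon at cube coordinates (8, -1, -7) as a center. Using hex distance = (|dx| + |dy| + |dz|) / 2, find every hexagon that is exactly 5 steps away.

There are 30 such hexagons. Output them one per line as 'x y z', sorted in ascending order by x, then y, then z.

Walk ring at distance 5 from (8, -1, -7):
Start at center + D4*5 = (3, -1, -2)
  hex 0: (3, -1, -2)
  hex 1: (4, -2, -2)
  hex 2: (5, -3, -2)
  hex 3: (6, -4, -2)
  hex 4: (7, -5, -2)
  hex 5: (8, -6, -2)
  hex 6: (9, -6, -3)
  hex 7: (10, -6, -4)
  hex 8: (11, -6, -5)
  hex 9: (12, -6, -6)
  hex 10: (13, -6, -7)
  hex 11: (13, -5, -8)
  hex 12: (13, -4, -9)
  hex 13: (13, -3, -10)
  hex 14: (13, -2, -11)
  hex 15: (13, -1, -12)
  hex 16: (12, 0, -12)
  hex 17: (11, 1, -12)
  hex 18: (10, 2, -12)
  hex 19: (9, 3, -12)
  hex 20: (8, 4, -12)
  hex 21: (7, 4, -11)
  hex 22: (6, 4, -10)
  hex 23: (5, 4, -9)
  hex 24: (4, 4, -8)
  hex 25: (3, 4, -7)
  hex 26: (3, 3, -6)
  hex 27: (3, 2, -5)
  hex 28: (3, 1, -4)
  hex 29: (3, 0, -3)
Sorted: 30 hexes.

Answer: 3 -1 -2
3 0 -3
3 1 -4
3 2 -5
3 3 -6
3 4 -7
4 -2 -2
4 4 -8
5 -3 -2
5 4 -9
6 -4 -2
6 4 -10
7 -5 -2
7 4 -11
8 -6 -2
8 4 -12
9 -6 -3
9 3 -12
10 -6 -4
10 2 -12
11 -6 -5
11 1 -12
12 -6 -6
12 0 -12
13 -6 -7
13 -5 -8
13 -4 -9
13 -3 -10
13 -2 -11
13 -1 -12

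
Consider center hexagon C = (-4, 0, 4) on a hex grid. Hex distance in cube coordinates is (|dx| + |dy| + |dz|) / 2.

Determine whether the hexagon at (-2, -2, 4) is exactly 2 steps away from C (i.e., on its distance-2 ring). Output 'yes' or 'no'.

Answer: yes

Derivation:
|px - cx| = |-2 - (-4)| = 2
|py - cy| = |-2 - 0| = 2
|pz - cz| = |4 - 4| = 0
distance = (2+2+0)/2 = 4/2 = 2
radius = 2; distance == radius -> yes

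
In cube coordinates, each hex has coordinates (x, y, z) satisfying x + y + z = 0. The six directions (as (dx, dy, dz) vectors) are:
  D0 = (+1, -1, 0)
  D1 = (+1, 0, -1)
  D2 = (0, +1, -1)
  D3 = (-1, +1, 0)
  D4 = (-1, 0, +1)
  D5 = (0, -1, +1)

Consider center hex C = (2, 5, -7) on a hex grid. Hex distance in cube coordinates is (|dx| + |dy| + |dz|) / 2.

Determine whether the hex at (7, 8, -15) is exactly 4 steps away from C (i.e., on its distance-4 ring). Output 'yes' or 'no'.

Answer: no

Derivation:
|px - cx| = |7 - 2| = 5
|py - cy| = |8 - 5| = 3
|pz - cz| = |-15 - (-7)| = 8
distance = (5+3+8)/2 = 16/2 = 8
radius = 4; distance != radius -> no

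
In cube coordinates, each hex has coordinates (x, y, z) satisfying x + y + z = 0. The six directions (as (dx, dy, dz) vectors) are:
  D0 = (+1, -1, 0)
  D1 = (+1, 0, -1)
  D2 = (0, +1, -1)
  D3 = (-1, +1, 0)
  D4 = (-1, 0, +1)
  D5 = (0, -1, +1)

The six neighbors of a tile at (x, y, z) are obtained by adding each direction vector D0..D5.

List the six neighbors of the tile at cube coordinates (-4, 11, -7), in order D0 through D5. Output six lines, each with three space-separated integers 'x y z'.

Center: (-4, 11, -7). Add each direction:
  D0: (-4, 11, -7) + (1, -1, 0) = (-3, 10, -7)
  D1: (-4, 11, -7) + (1, 0, -1) = (-3, 11, -8)
  D2: (-4, 11, -7) + (0, 1, -1) = (-4, 12, -8)
  D3: (-4, 11, -7) + (-1, 1, 0) = (-5, 12, -7)
  D4: (-4, 11, -7) + (-1, 0, 1) = (-5, 11, -6)
  D5: (-4, 11, -7) + (0, -1, 1) = (-4, 10, -6)

Answer: -3 10 -7
-3 11 -8
-4 12 -8
-5 12 -7
-5 11 -6
-4 10 -6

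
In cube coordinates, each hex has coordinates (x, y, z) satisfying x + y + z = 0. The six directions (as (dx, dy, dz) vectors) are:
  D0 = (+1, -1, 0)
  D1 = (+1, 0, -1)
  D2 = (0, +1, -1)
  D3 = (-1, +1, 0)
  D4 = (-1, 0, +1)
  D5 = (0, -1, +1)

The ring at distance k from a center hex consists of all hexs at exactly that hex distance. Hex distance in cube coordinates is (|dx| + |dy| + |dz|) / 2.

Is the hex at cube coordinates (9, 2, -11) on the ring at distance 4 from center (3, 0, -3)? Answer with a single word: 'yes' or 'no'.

Answer: no

Derivation:
|px - cx| = |9 - 3| = 6
|py - cy| = |2 - 0| = 2
|pz - cz| = |-11 - (-3)| = 8
distance = (6+2+8)/2 = 16/2 = 8
radius = 4; distance != radius -> no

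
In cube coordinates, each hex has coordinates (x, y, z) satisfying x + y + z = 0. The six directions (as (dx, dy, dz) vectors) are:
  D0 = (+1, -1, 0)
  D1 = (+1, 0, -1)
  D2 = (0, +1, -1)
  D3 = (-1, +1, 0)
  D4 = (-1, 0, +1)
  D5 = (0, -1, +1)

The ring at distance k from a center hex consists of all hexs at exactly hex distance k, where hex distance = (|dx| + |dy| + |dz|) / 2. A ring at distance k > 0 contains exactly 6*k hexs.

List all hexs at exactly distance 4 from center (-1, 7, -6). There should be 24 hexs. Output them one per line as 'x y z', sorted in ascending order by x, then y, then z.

Answer: -5 7 -2
-5 8 -3
-5 9 -4
-5 10 -5
-5 11 -6
-4 6 -2
-4 11 -7
-3 5 -2
-3 11 -8
-2 4 -2
-2 11 -9
-1 3 -2
-1 11 -10
0 3 -3
0 10 -10
1 3 -4
1 9 -10
2 3 -5
2 8 -10
3 3 -6
3 4 -7
3 5 -8
3 6 -9
3 7 -10

Derivation:
Walk ring at distance 4 from (-1, 7, -6):
Start at center + D4*4 = (-5, 7, -2)
  hex 0: (-5, 7, -2)
  hex 1: (-4, 6, -2)
  hex 2: (-3, 5, -2)
  hex 3: (-2, 4, -2)
  hex 4: (-1, 3, -2)
  hex 5: (0, 3, -3)
  hex 6: (1, 3, -4)
  hex 7: (2, 3, -5)
  hex 8: (3, 3, -6)
  hex 9: (3, 4, -7)
  hex 10: (3, 5, -8)
  hex 11: (3, 6, -9)
  hex 12: (3, 7, -10)
  hex 13: (2, 8, -10)
  hex 14: (1, 9, -10)
  hex 15: (0, 10, -10)
  hex 16: (-1, 11, -10)
  hex 17: (-2, 11, -9)
  hex 18: (-3, 11, -8)
  hex 19: (-4, 11, -7)
  hex 20: (-5, 11, -6)
  hex 21: (-5, 10, -5)
  hex 22: (-5, 9, -4)
  hex 23: (-5, 8, -3)
Sorted: 24 hexes.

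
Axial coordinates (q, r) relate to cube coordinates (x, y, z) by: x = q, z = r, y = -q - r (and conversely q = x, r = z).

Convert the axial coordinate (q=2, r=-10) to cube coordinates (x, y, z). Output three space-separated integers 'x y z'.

x = q = 2
z = r = -10
y = -x - z = -(2) - (-10) = 8

Answer: 2 8 -10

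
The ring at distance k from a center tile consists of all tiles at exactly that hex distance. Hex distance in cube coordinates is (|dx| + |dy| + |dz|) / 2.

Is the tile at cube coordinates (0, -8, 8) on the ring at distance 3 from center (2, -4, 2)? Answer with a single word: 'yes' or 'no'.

Answer: no

Derivation:
|px - cx| = |0 - 2| = 2
|py - cy| = |-8 - (-4)| = 4
|pz - cz| = |8 - 2| = 6
distance = (2+4+6)/2 = 12/2 = 6
radius = 3; distance != radius -> no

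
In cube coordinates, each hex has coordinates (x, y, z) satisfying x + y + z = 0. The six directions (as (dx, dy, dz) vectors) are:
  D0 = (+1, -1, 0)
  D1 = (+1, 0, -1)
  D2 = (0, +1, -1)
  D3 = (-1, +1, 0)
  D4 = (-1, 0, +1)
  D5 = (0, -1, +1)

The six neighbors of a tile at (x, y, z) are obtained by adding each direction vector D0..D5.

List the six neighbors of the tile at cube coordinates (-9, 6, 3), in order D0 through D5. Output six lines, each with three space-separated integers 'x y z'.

Answer: -8 5 3
-8 6 2
-9 7 2
-10 7 3
-10 6 4
-9 5 4

Derivation:
Center: (-9, 6, 3). Add each direction:
  D0: (-9, 6, 3) + (1, -1, 0) = (-8, 5, 3)
  D1: (-9, 6, 3) + (1, 0, -1) = (-8, 6, 2)
  D2: (-9, 6, 3) + (0, 1, -1) = (-9, 7, 2)
  D3: (-9, 6, 3) + (-1, 1, 0) = (-10, 7, 3)
  D4: (-9, 6, 3) + (-1, 0, 1) = (-10, 6, 4)
  D5: (-9, 6, 3) + (0, -1, 1) = (-9, 5, 4)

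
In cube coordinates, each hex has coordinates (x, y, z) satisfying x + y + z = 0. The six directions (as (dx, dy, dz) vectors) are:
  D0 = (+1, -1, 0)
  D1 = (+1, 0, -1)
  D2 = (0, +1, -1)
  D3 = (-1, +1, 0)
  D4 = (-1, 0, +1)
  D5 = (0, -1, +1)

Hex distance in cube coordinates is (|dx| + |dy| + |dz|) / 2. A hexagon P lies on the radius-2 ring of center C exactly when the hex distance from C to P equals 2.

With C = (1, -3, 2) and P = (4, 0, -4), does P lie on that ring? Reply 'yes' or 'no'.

|px - cx| = |4 - 1| = 3
|py - cy| = |0 - (-3)| = 3
|pz - cz| = |-4 - 2| = 6
distance = (3+3+6)/2 = 12/2 = 6
radius = 2; distance != radius -> no

Answer: no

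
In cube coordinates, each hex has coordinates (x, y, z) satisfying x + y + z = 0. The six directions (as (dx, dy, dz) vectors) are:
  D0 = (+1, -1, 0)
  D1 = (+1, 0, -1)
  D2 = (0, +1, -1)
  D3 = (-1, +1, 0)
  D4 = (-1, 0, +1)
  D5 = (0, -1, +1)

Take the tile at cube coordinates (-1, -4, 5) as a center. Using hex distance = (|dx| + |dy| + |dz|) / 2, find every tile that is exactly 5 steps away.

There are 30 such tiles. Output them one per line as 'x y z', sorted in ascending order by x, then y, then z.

Answer: -6 -4 10
-6 -3 9
-6 -2 8
-6 -1 7
-6 0 6
-6 1 5
-5 -5 10
-5 1 4
-4 -6 10
-4 1 3
-3 -7 10
-3 1 2
-2 -8 10
-2 1 1
-1 -9 10
-1 1 0
0 -9 9
0 0 0
1 -9 8
1 -1 0
2 -9 7
2 -2 0
3 -9 6
3 -3 0
4 -9 5
4 -8 4
4 -7 3
4 -6 2
4 -5 1
4 -4 0

Derivation:
Walk ring at distance 5 from (-1, -4, 5):
Start at center + D4*5 = (-6, -4, 10)
  hex 0: (-6, -4, 10)
  hex 1: (-5, -5, 10)
  hex 2: (-4, -6, 10)
  hex 3: (-3, -7, 10)
  hex 4: (-2, -8, 10)
  hex 5: (-1, -9, 10)
  hex 6: (0, -9, 9)
  hex 7: (1, -9, 8)
  hex 8: (2, -9, 7)
  hex 9: (3, -9, 6)
  hex 10: (4, -9, 5)
  hex 11: (4, -8, 4)
  hex 12: (4, -7, 3)
  hex 13: (4, -6, 2)
  hex 14: (4, -5, 1)
  hex 15: (4, -4, 0)
  hex 16: (3, -3, 0)
  hex 17: (2, -2, 0)
  hex 18: (1, -1, 0)
  hex 19: (0, 0, 0)
  hex 20: (-1, 1, 0)
  hex 21: (-2, 1, 1)
  hex 22: (-3, 1, 2)
  hex 23: (-4, 1, 3)
  hex 24: (-5, 1, 4)
  hex 25: (-6, 1, 5)
  hex 26: (-6, 0, 6)
  hex 27: (-6, -1, 7)
  hex 28: (-6, -2, 8)
  hex 29: (-6, -3, 9)
Sorted: 30 hexes.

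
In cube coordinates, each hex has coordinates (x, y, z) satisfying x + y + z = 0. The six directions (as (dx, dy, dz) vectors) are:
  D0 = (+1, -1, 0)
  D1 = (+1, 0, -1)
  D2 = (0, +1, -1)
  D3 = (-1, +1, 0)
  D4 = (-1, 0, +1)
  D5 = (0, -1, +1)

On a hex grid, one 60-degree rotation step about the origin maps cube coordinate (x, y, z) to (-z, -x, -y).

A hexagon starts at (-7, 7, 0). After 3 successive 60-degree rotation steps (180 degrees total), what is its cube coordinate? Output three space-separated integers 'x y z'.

Start: (-7, 7, 0)
Step 1: (-7, 7, 0) -> (-(0), -(-7), -(7)) = (0, 7, -7)
Step 2: (0, 7, -7) -> (-(-7), -(0), -(7)) = (7, 0, -7)
Step 3: (7, 0, -7) -> (-(-7), -(7), -(0)) = (7, -7, 0)

Answer: 7 -7 0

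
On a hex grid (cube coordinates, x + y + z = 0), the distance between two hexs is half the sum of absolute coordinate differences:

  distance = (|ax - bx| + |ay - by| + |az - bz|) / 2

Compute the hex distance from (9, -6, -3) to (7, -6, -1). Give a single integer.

|ax - bx| = |9 - 7| = 2
|ay - by| = |-6 - (-6)| = 0
|az - bz| = |-3 - (-1)| = 2
distance = (2 + 0 + 2) / 2 = 4 / 2 = 2

Answer: 2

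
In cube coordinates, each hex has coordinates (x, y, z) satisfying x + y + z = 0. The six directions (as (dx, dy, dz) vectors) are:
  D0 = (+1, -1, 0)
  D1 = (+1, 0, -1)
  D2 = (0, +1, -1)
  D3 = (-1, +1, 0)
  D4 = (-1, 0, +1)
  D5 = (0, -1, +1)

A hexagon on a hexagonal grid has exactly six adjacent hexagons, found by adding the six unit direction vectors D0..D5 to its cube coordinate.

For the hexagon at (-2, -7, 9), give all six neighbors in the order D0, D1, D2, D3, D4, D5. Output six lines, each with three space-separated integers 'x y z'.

Answer: -1 -8 9
-1 -7 8
-2 -6 8
-3 -6 9
-3 -7 10
-2 -8 10

Derivation:
Center: (-2, -7, 9). Add each direction:
  D0: (-2, -7, 9) + (1, -1, 0) = (-1, -8, 9)
  D1: (-2, -7, 9) + (1, 0, -1) = (-1, -7, 8)
  D2: (-2, -7, 9) + (0, 1, -1) = (-2, -6, 8)
  D3: (-2, -7, 9) + (-1, 1, 0) = (-3, -6, 9)
  D4: (-2, -7, 9) + (-1, 0, 1) = (-3, -7, 10)
  D5: (-2, -7, 9) + (0, -1, 1) = (-2, -8, 10)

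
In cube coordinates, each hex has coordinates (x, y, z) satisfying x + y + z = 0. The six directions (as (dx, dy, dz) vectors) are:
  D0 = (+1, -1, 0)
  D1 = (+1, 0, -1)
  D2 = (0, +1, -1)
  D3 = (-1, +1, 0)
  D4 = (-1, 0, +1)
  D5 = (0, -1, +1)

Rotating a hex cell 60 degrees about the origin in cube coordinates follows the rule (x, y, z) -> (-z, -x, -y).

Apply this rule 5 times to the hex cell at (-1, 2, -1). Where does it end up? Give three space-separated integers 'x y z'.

Answer: -2 1 1

Derivation:
Start: (-1, 2, -1)
Step 1: (-1, 2, -1) -> (-(-1), -(-1), -(2)) = (1, 1, -2)
Step 2: (1, 1, -2) -> (-(-2), -(1), -(1)) = (2, -1, -1)
Step 3: (2, -1, -1) -> (-(-1), -(2), -(-1)) = (1, -2, 1)
Step 4: (1, -2, 1) -> (-(1), -(1), -(-2)) = (-1, -1, 2)
Step 5: (-1, -1, 2) -> (-(2), -(-1), -(-1)) = (-2, 1, 1)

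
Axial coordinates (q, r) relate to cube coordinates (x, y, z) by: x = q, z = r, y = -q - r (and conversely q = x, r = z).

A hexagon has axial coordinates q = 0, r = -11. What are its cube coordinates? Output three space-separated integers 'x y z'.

Answer: 0 11 -11

Derivation:
x = q = 0
z = r = -11
y = -x - z = -(0) - (-11) = 11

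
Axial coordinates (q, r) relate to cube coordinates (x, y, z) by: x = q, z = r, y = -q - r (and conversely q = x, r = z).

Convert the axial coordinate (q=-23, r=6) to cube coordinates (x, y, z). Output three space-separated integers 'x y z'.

Answer: -23 17 6

Derivation:
x = q = -23
z = r = 6
y = -x - z = -(-23) - (6) = 17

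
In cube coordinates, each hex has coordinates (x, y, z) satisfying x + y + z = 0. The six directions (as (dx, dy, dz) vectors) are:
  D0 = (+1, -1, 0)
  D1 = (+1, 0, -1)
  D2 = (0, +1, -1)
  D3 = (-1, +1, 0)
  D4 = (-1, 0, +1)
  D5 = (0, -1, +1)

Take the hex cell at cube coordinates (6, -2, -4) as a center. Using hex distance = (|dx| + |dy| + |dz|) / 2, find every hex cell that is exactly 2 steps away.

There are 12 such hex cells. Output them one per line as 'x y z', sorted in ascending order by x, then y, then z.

Answer: 4 -2 -2
4 -1 -3
4 0 -4
5 -3 -2
5 0 -5
6 -4 -2
6 0 -6
7 -4 -3
7 -1 -6
8 -4 -4
8 -3 -5
8 -2 -6

Derivation:
Walk ring at distance 2 from (6, -2, -4):
Start at center + D4*2 = (4, -2, -2)
  hex 0: (4, -2, -2)
  hex 1: (5, -3, -2)
  hex 2: (6, -4, -2)
  hex 3: (7, -4, -3)
  hex 4: (8, -4, -4)
  hex 5: (8, -3, -5)
  hex 6: (8, -2, -6)
  hex 7: (7, -1, -6)
  hex 8: (6, 0, -6)
  hex 9: (5, 0, -5)
  hex 10: (4, 0, -4)
  hex 11: (4, -1, -3)
Sorted: 12 hexes.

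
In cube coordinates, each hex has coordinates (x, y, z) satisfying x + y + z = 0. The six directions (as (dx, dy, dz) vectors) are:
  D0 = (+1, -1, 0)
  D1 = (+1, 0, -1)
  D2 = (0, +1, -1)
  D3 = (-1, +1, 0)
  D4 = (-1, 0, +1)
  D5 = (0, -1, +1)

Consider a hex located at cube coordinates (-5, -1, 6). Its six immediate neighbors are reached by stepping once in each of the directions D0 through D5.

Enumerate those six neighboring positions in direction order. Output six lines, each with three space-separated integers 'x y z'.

Answer: -4 -2 6
-4 -1 5
-5 0 5
-6 0 6
-6 -1 7
-5 -2 7

Derivation:
Center: (-5, -1, 6). Add each direction:
  D0: (-5, -1, 6) + (1, -1, 0) = (-4, -2, 6)
  D1: (-5, -1, 6) + (1, 0, -1) = (-4, -1, 5)
  D2: (-5, -1, 6) + (0, 1, -1) = (-5, 0, 5)
  D3: (-5, -1, 6) + (-1, 1, 0) = (-6, 0, 6)
  D4: (-5, -1, 6) + (-1, 0, 1) = (-6, -1, 7)
  D5: (-5, -1, 6) + (0, -1, 1) = (-5, -2, 7)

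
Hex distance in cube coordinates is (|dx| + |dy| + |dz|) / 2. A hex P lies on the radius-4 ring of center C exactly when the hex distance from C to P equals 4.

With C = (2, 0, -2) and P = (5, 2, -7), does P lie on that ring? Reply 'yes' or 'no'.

|px - cx| = |5 - 2| = 3
|py - cy| = |2 - 0| = 2
|pz - cz| = |-7 - (-2)| = 5
distance = (3+2+5)/2 = 10/2 = 5
radius = 4; distance != radius -> no

Answer: no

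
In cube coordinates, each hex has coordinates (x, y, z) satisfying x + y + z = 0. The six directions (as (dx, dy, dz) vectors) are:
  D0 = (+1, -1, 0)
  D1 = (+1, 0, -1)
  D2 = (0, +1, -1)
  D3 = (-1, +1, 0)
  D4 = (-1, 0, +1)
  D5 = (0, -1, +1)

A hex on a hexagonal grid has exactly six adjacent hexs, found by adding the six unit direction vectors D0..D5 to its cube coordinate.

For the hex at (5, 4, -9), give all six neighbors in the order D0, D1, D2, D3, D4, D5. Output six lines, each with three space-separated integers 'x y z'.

Answer: 6 3 -9
6 4 -10
5 5 -10
4 5 -9
4 4 -8
5 3 -8

Derivation:
Center: (5, 4, -9). Add each direction:
  D0: (5, 4, -9) + (1, -1, 0) = (6, 3, -9)
  D1: (5, 4, -9) + (1, 0, -1) = (6, 4, -10)
  D2: (5, 4, -9) + (0, 1, -1) = (5, 5, -10)
  D3: (5, 4, -9) + (-1, 1, 0) = (4, 5, -9)
  D4: (5, 4, -9) + (-1, 0, 1) = (4, 4, -8)
  D5: (5, 4, -9) + (0, -1, 1) = (5, 3, -8)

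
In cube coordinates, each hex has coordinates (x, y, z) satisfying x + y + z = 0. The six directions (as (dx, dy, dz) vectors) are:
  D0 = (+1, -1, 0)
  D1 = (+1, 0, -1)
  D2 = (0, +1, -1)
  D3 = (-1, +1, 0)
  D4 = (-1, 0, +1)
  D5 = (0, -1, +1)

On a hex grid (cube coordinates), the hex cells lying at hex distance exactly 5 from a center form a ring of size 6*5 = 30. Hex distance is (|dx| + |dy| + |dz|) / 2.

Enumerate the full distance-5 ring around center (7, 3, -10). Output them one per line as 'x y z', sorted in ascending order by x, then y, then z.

Answer: 2 3 -5
2 4 -6
2 5 -7
2 6 -8
2 7 -9
2 8 -10
3 2 -5
3 8 -11
4 1 -5
4 8 -12
5 0 -5
5 8 -13
6 -1 -5
6 8 -14
7 -2 -5
7 8 -15
8 -2 -6
8 7 -15
9 -2 -7
9 6 -15
10 -2 -8
10 5 -15
11 -2 -9
11 4 -15
12 -2 -10
12 -1 -11
12 0 -12
12 1 -13
12 2 -14
12 3 -15

Derivation:
Walk ring at distance 5 from (7, 3, -10):
Start at center + D4*5 = (2, 3, -5)
  hex 0: (2, 3, -5)
  hex 1: (3, 2, -5)
  hex 2: (4, 1, -5)
  hex 3: (5, 0, -5)
  hex 4: (6, -1, -5)
  hex 5: (7, -2, -5)
  hex 6: (8, -2, -6)
  hex 7: (9, -2, -7)
  hex 8: (10, -2, -8)
  hex 9: (11, -2, -9)
  hex 10: (12, -2, -10)
  hex 11: (12, -1, -11)
  hex 12: (12, 0, -12)
  hex 13: (12, 1, -13)
  hex 14: (12, 2, -14)
  hex 15: (12, 3, -15)
  hex 16: (11, 4, -15)
  hex 17: (10, 5, -15)
  hex 18: (9, 6, -15)
  hex 19: (8, 7, -15)
  hex 20: (7, 8, -15)
  hex 21: (6, 8, -14)
  hex 22: (5, 8, -13)
  hex 23: (4, 8, -12)
  hex 24: (3, 8, -11)
  hex 25: (2, 8, -10)
  hex 26: (2, 7, -9)
  hex 27: (2, 6, -8)
  hex 28: (2, 5, -7)
  hex 29: (2, 4, -6)
Sorted: 30 hexes.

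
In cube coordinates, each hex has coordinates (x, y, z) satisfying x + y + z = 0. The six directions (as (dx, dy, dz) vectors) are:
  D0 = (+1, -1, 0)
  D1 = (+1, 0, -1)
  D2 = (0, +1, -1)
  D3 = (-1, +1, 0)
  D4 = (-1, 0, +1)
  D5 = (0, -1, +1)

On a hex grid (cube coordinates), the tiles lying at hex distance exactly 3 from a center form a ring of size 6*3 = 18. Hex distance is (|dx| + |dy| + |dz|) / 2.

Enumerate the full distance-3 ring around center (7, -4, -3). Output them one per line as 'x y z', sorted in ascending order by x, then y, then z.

Answer: 4 -4 0
4 -3 -1
4 -2 -2
4 -1 -3
5 -5 0
5 -1 -4
6 -6 0
6 -1 -5
7 -7 0
7 -1 -6
8 -7 -1
8 -2 -6
9 -7 -2
9 -3 -6
10 -7 -3
10 -6 -4
10 -5 -5
10 -4 -6

Derivation:
Walk ring at distance 3 from (7, -4, -3):
Start at center + D4*3 = (4, -4, 0)
  hex 0: (4, -4, 0)
  hex 1: (5, -5, 0)
  hex 2: (6, -6, 0)
  hex 3: (7, -7, 0)
  hex 4: (8, -7, -1)
  hex 5: (9, -7, -2)
  hex 6: (10, -7, -3)
  hex 7: (10, -6, -4)
  hex 8: (10, -5, -5)
  hex 9: (10, -4, -6)
  hex 10: (9, -3, -6)
  hex 11: (8, -2, -6)
  hex 12: (7, -1, -6)
  hex 13: (6, -1, -5)
  hex 14: (5, -1, -4)
  hex 15: (4, -1, -3)
  hex 16: (4, -2, -2)
  hex 17: (4, -3, -1)
Sorted: 18 hexes.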